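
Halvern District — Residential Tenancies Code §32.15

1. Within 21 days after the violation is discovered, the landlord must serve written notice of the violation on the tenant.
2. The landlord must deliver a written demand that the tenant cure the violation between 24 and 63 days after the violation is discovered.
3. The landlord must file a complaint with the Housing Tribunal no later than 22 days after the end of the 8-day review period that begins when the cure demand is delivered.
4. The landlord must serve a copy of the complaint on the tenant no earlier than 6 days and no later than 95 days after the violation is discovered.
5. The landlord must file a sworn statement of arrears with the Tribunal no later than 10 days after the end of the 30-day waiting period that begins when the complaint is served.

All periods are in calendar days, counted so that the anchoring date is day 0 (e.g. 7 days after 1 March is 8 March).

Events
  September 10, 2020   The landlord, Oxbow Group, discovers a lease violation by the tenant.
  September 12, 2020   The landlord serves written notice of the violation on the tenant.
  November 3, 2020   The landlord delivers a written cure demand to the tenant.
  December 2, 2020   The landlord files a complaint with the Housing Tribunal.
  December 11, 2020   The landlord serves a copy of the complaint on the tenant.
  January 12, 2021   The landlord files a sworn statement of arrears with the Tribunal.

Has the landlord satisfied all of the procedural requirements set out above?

Yes

(1) due by September 10, 2020 + 21 days = October 1, 2020; done September 12, 2020 — timely.
(2) the permitted window runs from September 10, 2020 + 24 = October 4, 2020 to September 10, 2020 + 63 = November 12, 2020; done November 3, 2020, which is between those dates.
(3) due by November 11, 2020 + 22 days = December 3, 2020; December 2, 2020 is within that limit.
(4) the permitted window runs from September 10, 2020 + 6 = September 16, 2020 to September 10, 2020 + 95 = December 14, 2020; done December 11, 2020, which is between those dates.
(5) due by January 10, 2021 + 10 days = January 20, 2021; done January 12, 2021 — timely.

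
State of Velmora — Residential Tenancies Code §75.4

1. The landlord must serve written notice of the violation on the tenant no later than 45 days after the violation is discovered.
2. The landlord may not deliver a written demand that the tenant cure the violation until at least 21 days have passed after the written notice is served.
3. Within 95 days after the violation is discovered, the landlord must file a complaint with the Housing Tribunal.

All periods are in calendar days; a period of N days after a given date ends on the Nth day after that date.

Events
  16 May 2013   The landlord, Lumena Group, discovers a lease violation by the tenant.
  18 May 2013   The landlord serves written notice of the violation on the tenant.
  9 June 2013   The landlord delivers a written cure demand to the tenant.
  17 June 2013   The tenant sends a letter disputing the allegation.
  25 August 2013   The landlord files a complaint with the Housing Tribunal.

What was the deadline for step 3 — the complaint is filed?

Step 3 runs from 16 May 2013, when the violation is discovered. 95 days after 16 May 2013 is 19 August 2013.

19 August 2013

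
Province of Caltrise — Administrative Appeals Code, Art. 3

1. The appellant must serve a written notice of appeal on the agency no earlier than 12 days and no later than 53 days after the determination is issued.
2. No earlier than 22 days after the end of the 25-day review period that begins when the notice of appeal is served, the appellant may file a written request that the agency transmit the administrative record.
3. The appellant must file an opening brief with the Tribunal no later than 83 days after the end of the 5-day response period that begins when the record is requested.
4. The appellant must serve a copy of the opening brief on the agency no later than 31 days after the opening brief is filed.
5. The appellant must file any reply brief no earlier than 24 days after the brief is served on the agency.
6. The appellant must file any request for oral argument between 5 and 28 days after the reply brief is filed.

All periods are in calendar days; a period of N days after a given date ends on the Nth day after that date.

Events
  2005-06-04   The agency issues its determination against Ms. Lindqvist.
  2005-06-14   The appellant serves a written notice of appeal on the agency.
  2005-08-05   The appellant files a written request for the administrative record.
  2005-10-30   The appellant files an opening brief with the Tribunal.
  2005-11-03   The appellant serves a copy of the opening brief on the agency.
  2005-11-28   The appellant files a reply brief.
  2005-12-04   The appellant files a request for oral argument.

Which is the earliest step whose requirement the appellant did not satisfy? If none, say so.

(1) the permitted window runs from 2005-06-04 + 12 = 2005-06-16 to 2005-06-04 + 53 = 2005-07-27; done 2005-06-14 — 2 days before the window opened.

Step 1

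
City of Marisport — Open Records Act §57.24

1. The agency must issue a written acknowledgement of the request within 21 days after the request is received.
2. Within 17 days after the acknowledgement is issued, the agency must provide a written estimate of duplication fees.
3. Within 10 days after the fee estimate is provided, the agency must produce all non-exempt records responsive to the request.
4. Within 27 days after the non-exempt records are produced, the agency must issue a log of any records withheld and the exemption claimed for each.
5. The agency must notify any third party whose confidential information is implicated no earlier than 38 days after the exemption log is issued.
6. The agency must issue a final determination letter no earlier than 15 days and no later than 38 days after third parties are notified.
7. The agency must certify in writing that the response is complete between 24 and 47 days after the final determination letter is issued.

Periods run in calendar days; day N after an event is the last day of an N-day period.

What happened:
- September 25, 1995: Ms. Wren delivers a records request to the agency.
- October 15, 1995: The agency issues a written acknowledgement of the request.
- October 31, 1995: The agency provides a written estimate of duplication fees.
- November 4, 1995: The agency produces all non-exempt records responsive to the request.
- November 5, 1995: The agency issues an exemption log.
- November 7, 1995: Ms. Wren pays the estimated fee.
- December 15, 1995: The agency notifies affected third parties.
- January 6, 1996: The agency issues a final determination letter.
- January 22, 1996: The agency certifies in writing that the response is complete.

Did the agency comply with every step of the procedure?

Step 1: 21 days after September 25, 1995 (when the request is received) is October 16, 1995; October 15, 1995 is within that limit.
Step 2: 17 days after October 15, 1995 (when the acknowledgement is issued) is November 1, 1995; October 31, 1995 is within that limit.
Step 3: 10 days after October 31, 1995 (when the fee estimate is provided) is November 10, 1995; completed November 4, 1995, before the deadline.
Step 4: 27 days after November 4, 1995 (when the non-exempt records are produced) is December 1, 1995; November 5, 1995 is within that limit.
Step 5: the earliest permitted date is 38 days after November 5, 1995 (when the exemption log is issued), i.e. December 13, 1995; done December 15, 1995, after the minimum wait.
Step 6: the window is 15–38 days after December 15, 1995 (when third parties are notified), so December 30, 1995 through January 22, 1996; January 6, 1996 falls inside that range.
Step 7: the window is 24–47 days after January 6, 1996 (when the final determination letter is issued), so January 30, 1996 through February 22, 1996; done January 22, 1996 — 8 days before the window opened.
The procedure was therefore not followed at step 7.

No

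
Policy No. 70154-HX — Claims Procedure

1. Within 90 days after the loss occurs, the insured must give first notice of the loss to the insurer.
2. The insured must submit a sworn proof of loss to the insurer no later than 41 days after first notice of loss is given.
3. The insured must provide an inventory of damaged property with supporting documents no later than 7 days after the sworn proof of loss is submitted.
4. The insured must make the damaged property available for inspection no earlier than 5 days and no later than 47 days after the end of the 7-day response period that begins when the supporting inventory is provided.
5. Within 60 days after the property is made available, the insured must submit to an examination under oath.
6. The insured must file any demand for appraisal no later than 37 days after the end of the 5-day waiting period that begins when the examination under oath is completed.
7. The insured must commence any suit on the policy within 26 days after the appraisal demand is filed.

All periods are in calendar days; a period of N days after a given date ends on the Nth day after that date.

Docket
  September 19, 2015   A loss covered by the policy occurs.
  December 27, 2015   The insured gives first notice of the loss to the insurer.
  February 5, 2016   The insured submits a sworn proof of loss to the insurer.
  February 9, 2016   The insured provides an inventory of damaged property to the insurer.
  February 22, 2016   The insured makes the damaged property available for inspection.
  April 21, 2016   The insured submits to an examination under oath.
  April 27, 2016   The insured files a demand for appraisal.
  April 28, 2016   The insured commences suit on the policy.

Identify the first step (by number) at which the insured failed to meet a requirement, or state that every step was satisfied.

Step 1

Step 1: 90 days after September 19, 2015 (when the loss occurs) is December 18, 2015; done December 27, 2015 — 9 days late.
The procedure was therefore not followed at step 1.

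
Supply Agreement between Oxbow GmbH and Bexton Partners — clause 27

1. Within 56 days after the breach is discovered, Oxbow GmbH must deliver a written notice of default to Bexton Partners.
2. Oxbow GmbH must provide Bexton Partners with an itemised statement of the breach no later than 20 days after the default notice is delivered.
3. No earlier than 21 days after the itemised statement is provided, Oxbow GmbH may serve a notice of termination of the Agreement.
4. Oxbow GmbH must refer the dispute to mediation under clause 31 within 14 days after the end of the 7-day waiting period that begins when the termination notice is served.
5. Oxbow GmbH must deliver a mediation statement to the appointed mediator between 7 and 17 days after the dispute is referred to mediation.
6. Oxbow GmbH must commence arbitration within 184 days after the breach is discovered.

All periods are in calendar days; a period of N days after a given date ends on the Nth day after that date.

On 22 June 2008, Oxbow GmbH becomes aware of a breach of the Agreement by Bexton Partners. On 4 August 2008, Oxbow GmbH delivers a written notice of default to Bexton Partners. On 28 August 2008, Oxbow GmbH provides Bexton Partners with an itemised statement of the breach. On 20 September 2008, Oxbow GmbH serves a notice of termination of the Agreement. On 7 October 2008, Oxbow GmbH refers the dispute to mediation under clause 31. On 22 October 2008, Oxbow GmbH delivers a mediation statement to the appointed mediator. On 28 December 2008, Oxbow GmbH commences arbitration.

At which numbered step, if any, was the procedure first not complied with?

Step 2

(1) due by 22 June 2008 + 56 days = 17 August 2008; done 4 August 2008 — timely.
(2) due by 4 August 2008 + 20 days = 24 August 2008; not done until 28 August 2008, 4 days after the deadline.
No need to go further; step 2 was not satisfied.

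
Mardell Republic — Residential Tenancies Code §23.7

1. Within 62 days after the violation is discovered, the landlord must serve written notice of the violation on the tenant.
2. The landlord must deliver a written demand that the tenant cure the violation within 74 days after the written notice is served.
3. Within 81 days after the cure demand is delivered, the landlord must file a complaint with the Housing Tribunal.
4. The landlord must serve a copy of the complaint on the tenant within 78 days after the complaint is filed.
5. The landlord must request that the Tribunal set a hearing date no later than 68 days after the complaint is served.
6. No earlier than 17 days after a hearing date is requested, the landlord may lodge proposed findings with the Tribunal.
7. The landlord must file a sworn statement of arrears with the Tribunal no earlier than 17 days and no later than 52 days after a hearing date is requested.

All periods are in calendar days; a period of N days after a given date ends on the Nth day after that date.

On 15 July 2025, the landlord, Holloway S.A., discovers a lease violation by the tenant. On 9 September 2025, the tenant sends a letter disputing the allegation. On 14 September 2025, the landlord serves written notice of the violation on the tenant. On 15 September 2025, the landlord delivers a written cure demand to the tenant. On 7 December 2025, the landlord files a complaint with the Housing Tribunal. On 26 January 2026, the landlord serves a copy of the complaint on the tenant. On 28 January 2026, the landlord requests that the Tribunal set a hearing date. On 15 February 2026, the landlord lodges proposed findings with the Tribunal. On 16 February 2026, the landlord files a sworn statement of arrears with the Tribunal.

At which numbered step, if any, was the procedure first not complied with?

Step 1 — counting 62 days from 15 July 2025 (when the violation is discovered) gives a deadline of 15 September 2025; done 14 September 2025 — timely.
Step 2 — counting 74 days from 14 September 2025 (when the written notice is served) gives a deadline of 27 November 2025; completed 15 September 2025, before the deadline.
Step 3 — counting 81 days from 15 September 2025 (when the cure demand is delivered) gives a deadline of 5 December 2025; done 7 December 2025 — 2 days late.

Step 3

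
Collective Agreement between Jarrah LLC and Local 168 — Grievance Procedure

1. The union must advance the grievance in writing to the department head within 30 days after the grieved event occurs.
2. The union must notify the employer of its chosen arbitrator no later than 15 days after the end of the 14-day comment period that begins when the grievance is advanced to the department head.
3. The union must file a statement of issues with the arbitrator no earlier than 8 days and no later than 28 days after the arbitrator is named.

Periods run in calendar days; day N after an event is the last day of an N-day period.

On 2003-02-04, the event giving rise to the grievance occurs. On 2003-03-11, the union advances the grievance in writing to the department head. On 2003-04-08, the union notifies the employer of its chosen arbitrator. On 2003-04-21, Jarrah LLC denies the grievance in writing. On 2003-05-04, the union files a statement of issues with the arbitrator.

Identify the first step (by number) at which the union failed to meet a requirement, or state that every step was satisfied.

Step 1

Step 1 — counting 30 days from 2003-02-04 (when the grieved event occurs) gives a deadline of 2003-03-06; done 2003-03-11 — 5 days late.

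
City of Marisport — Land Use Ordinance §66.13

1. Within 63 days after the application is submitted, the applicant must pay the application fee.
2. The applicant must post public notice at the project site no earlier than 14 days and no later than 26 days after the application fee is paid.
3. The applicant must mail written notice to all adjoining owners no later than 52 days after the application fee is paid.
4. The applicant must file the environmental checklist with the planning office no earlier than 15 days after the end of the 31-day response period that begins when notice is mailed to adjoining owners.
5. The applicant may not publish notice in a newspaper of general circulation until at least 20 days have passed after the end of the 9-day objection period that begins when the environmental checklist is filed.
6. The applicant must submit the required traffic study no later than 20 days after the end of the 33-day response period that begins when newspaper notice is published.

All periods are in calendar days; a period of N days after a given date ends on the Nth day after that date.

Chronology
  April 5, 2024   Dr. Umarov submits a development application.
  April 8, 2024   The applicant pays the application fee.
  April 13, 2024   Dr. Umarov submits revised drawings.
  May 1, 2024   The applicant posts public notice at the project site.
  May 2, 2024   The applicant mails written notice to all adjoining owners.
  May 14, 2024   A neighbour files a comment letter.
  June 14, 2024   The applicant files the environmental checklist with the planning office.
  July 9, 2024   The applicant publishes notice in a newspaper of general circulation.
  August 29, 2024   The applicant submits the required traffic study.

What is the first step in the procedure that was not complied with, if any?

Step 4

Step 1: 63 days after April 5, 2024 (when the application is submitted) is June 7, 2024; April 8, 2024 is within that limit.
Step 2: the window is 14–26 days after April 8, 2024 (when the application fee is paid), so April 22, 2024 through May 4, 2024; done May 1, 2024 — within the window.
Step 3: 52 days after April 8, 2024 (when the application fee is paid) is May 30, 2024; completed May 2, 2024, before the deadline.
Step 4: the earliest permitted date is 15 days after June 2, 2024 (end of the 31-day response period, which began when notice is mailed to adjoining owners on May 2, 2024), i.e. June 17, 2024; done June 14, 2024 — 3 days too early.
The procedure was therefore not followed at step 4.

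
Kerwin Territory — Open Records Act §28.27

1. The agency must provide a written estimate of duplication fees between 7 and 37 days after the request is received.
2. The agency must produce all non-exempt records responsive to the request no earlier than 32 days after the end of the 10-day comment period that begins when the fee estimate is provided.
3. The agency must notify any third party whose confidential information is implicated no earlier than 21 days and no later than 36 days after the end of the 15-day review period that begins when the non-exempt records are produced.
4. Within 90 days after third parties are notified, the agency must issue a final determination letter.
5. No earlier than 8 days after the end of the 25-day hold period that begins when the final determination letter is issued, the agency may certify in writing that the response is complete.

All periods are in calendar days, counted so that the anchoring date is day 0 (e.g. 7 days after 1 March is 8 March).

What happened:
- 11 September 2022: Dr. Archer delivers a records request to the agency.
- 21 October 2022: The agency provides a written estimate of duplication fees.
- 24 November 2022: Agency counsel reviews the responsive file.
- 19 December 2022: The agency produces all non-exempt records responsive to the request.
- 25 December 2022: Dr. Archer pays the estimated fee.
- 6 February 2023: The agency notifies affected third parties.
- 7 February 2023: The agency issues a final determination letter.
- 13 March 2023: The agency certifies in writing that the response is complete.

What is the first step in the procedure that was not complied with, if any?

Step 1 — 7 and 37 days from 11 September 2022 (when the request is received) are 18 September 2022 and 18 October 2022 respectively; done 21 October 2022 — 3 days after the window closed.
That is the first point of non-compliance.

Step 1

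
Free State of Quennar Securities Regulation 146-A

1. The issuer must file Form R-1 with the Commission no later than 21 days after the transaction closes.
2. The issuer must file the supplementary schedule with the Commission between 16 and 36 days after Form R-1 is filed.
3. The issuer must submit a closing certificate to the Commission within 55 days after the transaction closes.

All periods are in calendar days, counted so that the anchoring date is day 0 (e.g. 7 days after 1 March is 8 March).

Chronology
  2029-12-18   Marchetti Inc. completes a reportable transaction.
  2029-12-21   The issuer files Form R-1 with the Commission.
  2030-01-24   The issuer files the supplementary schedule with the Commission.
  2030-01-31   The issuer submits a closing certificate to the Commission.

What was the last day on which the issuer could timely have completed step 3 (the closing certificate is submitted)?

Step 3 runs from 2029-12-18, when the transaction closes. 55 days after 2029-12-18 is 2030-02-11.

2030-02-11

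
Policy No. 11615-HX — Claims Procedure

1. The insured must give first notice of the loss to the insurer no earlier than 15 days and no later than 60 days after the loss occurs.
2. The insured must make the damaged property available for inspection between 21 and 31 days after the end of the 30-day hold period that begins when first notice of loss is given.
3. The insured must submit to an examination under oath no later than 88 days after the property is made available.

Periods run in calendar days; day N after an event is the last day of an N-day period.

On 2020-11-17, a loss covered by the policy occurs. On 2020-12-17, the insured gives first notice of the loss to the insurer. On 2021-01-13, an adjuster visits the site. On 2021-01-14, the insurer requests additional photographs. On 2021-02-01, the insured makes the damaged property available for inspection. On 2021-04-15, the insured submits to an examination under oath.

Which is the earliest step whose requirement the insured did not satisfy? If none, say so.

Step 2

Step 1: the window is 15–60 days after 2020-11-17 (when the loss occurs), so 2020-12-02 through 2021-01-16; 2020-12-17 falls inside that range.
Step 2: the window is 21–31 days after 2021-01-16 (end of the 30-day hold period, which began when first notice of loss is given on 2020-12-17), so 2021-02-06 through 2021-02-16; done 2021-02-01 — 5 days before the window opened.
Later steps need not be reached.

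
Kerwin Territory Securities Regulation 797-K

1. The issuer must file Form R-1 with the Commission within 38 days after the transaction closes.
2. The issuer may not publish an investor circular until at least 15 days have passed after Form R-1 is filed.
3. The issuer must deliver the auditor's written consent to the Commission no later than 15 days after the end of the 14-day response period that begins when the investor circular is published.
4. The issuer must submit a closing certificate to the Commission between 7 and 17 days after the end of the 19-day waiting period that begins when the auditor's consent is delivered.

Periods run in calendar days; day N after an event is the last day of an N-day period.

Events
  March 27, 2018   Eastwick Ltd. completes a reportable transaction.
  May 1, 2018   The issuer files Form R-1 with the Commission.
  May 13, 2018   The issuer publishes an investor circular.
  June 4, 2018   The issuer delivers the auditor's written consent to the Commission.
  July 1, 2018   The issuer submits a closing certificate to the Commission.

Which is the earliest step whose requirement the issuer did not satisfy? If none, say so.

Step 2

(1) due by March 27, 2018 + 38 days = May 4, 2018; May 1, 2018 is within that limit.
(2) permitted from May 1, 2018 + 15 days = May 16, 2018 onward; acted on May 13, 2018, 3 days prematurely.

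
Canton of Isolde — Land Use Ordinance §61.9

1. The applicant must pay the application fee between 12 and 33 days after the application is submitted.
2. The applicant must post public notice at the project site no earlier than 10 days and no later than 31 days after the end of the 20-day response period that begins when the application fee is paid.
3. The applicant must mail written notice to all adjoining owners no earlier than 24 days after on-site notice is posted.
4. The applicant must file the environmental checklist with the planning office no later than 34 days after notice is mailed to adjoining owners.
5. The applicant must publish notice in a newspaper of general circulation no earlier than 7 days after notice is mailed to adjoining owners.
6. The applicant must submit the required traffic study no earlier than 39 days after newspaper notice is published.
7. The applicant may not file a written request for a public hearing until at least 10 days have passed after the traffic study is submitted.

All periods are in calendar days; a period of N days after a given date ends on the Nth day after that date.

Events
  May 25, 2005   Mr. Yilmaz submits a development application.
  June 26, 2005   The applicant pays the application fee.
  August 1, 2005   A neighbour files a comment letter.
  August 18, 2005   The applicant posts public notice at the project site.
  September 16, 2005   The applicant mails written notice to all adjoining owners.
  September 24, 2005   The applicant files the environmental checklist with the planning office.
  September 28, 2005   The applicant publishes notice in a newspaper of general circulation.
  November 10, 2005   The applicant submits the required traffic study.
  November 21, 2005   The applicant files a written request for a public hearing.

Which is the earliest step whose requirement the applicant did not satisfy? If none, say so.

Step 2

Step 1 — 12 and 33 days from May 25, 2005 (when the application is submitted) are June 6, 2005 and June 27, 2005 respectively; June 26, 2005 falls inside that range.
Step 2 — 10 and 31 days from July 16, 2005 (end of the 20-day response period, which began when the application fee is paid on June 26, 2005) are July 26, 2005 and August 16, 2005 respectively; August 18, 2005 is 2 days past the end of the window.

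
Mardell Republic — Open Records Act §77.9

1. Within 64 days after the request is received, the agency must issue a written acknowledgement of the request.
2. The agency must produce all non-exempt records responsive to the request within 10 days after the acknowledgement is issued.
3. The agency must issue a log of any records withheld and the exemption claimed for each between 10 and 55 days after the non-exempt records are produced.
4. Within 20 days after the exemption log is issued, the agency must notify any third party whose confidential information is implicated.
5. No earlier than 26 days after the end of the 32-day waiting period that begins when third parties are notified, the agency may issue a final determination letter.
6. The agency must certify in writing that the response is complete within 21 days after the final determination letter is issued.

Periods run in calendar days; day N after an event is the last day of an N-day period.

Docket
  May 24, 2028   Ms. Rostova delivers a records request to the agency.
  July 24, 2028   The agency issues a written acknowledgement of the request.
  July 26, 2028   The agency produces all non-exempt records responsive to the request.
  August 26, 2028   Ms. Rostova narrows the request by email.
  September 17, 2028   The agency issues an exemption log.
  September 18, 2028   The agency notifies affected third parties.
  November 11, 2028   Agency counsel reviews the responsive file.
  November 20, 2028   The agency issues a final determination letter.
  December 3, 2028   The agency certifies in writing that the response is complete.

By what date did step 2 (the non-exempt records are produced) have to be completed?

August 3, 2028

Step 2 runs from July 24, 2028, when the acknowledgement is issued. 10 days after July 24, 2028 is August 3, 2028.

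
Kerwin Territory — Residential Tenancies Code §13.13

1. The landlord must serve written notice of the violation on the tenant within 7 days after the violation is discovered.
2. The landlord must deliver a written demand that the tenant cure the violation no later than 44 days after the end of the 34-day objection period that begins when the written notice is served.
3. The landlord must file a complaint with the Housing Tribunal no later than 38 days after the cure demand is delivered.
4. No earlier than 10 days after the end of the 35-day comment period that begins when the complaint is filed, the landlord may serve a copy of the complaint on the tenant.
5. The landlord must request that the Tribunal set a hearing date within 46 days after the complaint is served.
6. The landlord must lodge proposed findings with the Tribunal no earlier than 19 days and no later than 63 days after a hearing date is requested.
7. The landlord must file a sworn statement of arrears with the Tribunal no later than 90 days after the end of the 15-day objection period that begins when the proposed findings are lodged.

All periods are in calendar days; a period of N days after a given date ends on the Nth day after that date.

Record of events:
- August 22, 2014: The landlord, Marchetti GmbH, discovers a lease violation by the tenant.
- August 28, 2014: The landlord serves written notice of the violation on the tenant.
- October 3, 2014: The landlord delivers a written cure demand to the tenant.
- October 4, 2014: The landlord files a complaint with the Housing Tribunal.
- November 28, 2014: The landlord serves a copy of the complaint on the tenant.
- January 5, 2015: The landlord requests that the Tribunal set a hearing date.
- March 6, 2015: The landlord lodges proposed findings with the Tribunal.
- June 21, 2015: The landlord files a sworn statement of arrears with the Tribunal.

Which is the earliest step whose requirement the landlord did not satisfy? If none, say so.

Step 1 — counting 7 days from August 22, 2014 (when the violation is discovered) gives a deadline of August 29, 2014; done August 28, 2014 — timely.
Step 2 — counting 44 days from October 1, 2014 (end of the 34-day objection period, which began when the written notice is served on August 28, 2014) gives a deadline of November 14, 2014; completed October 3, 2014, before the deadline.
Step 3 — counting 38 days from October 3, 2014 (when the cure demand is delivered) gives a deadline of November 10, 2014; October 4, 2014 is within that limit.
Step 4 — must wait 10 days from November 8, 2014 (end of the 35-day comment period, which began when the complaint is filed on October 4, 2014), so not before November 18, 2014; November 28, 2014 is on or after that date.
Step 5 — counting 46 days from November 28, 2014 (when the complaint is served) gives a deadline of January 13, 2015; January 5, 2015 is within that limit.
Step 6 — 19 and 63 days from January 5, 2015 (when a hearing date is requested) are January 24, 2015 and March 9, 2015 respectively; done March 6, 2015 — within the window.
Step 7 — counting 90 days from March 21, 2015 (end of the 15-day objection period, which began when the proposed findings are lodged on March 6, 2015) gives a deadline of June 19, 2015; not done until June 21, 2015, 2 days after the deadline.
The analysis stops there.

Step 7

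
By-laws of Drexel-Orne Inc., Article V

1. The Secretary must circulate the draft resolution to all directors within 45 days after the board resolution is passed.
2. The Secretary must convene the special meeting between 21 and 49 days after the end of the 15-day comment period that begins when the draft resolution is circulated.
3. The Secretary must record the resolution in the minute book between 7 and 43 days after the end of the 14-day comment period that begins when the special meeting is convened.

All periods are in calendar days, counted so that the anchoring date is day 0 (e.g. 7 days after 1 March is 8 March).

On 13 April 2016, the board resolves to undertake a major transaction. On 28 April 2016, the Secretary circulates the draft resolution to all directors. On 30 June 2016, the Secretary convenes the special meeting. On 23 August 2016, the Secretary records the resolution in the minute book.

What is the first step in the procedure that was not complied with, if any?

None — every step was satisfied

Step 1: 45 days after 13 April 2016 (when the board resolution is passed) is 28 May 2016; done 28 April 2016 — timely.
Step 2: the window is 21–49 days after 13 May 2016 (end of the 15-day comment period, which began when the draft resolution is circulated on 28 April 2016), so 3 June 2016 through 1 July 2016; done 30 June 2016 — within the window.
Step 3: the window is 7–43 days after 14 July 2016 (end of the 14-day comment period, which began when the special meeting is convened on 30 June 2016), so 21 July 2016 through 26 August 2016; done 23 August 2016 — within the window.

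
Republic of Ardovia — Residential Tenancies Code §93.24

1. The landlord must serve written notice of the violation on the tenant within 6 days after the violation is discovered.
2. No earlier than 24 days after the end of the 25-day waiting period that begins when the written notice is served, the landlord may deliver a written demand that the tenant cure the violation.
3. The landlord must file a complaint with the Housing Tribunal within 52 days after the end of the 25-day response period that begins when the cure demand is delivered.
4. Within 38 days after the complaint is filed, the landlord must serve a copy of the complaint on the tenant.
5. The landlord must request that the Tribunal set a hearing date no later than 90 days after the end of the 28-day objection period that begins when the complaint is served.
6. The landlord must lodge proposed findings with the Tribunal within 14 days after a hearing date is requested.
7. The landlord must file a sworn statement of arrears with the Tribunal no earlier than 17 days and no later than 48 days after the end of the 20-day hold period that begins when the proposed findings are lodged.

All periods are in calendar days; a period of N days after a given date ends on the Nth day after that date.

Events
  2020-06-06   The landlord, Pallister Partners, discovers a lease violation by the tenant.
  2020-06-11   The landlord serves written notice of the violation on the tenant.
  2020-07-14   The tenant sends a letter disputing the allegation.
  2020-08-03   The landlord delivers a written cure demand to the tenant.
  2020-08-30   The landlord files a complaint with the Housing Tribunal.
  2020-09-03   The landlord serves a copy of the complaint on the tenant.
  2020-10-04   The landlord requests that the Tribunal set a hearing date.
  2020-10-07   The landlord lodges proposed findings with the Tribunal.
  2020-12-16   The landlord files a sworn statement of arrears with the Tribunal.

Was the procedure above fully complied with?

Step 1: 6 days after 2020-06-06 (when the violation is discovered) is 2020-06-12; completed 2020-06-11, before the deadline.
Step 2: the earliest permitted date is 24 days after 2020-07-06 (end of the 25-day waiting period, which began when the written notice is served on 2020-06-11), i.e. 2020-07-30; done 2020-08-03 — permitted.
Step 3: 52 days after 2020-08-28 (end of the 25-day response period, which began when the cure demand is delivered on 2020-08-03) is 2020-10-19; 2020-08-30 is within that limit.
Step 4: 38 days after 2020-08-30 (when the complaint is filed) is 2020-10-07; 2020-09-03 is within that limit.
Step 5: 90 days after 2020-10-01 (end of the 28-day objection period, which began when the complaint is served on 2020-09-03) is 2020-12-30; done 2020-10-04 — timely.
Step 6: 14 days after 2020-10-04 (when a hearing date is requested) is 2020-10-18; completed 2020-10-07, before the deadline.
Step 7: the window is 17–48 days after 2020-10-27 (end of the 20-day hold period, which began when the proposed findings are lodged on 2020-10-07), so 2020-11-13 through 2020-12-14; done 2020-12-16 — 2 days after the window closed.
No need to go further; step 7 was not satisfied.

No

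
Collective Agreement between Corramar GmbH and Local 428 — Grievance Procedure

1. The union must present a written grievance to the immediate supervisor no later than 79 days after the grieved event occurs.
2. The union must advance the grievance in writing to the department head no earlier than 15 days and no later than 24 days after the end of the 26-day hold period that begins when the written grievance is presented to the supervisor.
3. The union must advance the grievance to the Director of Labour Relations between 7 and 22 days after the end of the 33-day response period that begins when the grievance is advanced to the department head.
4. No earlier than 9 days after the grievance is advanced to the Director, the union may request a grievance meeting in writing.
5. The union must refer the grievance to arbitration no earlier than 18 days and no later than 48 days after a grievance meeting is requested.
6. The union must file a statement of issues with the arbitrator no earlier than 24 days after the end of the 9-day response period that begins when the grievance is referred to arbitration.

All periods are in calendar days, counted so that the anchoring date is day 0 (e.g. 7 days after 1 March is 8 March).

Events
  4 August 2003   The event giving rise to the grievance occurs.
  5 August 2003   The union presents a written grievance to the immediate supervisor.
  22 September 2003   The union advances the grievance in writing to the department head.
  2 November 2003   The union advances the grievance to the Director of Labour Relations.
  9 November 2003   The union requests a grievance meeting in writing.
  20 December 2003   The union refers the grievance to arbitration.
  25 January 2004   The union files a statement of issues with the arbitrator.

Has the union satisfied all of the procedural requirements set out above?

Step 1 — counting 79 days from 4 August 2003 (when the grieved event occurs) gives a deadline of 22 October 2003; done 5 August 2003 — timely.
Step 2 — 15 and 24 days from 31 August 2003 (end of the 26-day hold period, which began when the written grievance is presented to the supervisor on 5 August 2003) are 15 September 2003 and 24 September 2003 respectively; done 22 September 2003, which is between those dates.
Step 3 — 7 and 22 days from 25 October 2003 (end of the 33-day response period, which began when the grievance is advanced to the department head on 22 September 2003) are 1 November 2003 and 16 November 2003 respectively; done 2 November 2003, which is between those dates.
Step 4 — must wait 9 days from 2 November 2003 (when the grievance is advanced to the Director), so not before 11 November 2003; 9 November 2003 is 2 days before the earliest permitted date.

No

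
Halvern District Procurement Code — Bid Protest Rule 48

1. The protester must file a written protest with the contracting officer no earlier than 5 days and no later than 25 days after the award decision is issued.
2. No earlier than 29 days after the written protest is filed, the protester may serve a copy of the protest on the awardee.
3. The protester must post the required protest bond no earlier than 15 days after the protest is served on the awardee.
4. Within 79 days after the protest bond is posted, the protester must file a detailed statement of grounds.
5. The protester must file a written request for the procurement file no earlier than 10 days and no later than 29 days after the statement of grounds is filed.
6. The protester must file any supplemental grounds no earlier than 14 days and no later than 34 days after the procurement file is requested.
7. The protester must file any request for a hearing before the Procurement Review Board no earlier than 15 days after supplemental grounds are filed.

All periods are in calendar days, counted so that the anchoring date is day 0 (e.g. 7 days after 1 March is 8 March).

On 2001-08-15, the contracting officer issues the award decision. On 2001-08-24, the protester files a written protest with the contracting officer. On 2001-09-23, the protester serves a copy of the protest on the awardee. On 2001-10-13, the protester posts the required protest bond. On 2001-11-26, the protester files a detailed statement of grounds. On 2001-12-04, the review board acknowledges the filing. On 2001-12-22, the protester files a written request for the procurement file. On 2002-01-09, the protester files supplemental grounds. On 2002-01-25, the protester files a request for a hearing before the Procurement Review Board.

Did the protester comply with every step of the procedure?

Step 1: the window is 5–25 days after 2001-08-15 (when the award decision is issued), so 2001-08-20 through 2001-09-09; done 2001-08-24, which is between those dates.
Step 2: the earliest permitted date is 29 days after 2001-08-24 (when the written protest is filed), i.e. 2001-09-22; done 2001-09-23 — permitted.
Step 3: the earliest permitted date is 15 days after 2001-09-23 (when the protest is served on the awardee), i.e. 2001-10-08; 2001-10-13 is on or after that date.
Step 4: 79 days after 2001-10-13 (when the protest bond is posted) is 2001-12-31; done 2001-11-26 — timely.
Step 5: the window is 10–29 days after 2001-11-26 (when the statement of grounds is filed), so 2001-12-06 through 2001-12-25; done 2001-12-22 — within the window.
Step 6: the window is 14–34 days after 2001-12-22 (when the procurement file is requested), so 2002-01-05 through 2002-01-25; done 2002-01-09, which is between those dates.
Step 7: the earliest permitted date is 15 days after 2002-01-09 (when supplemental grounds are filed), i.e. 2002-01-24; done 2002-01-25 — permitted.

Yes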